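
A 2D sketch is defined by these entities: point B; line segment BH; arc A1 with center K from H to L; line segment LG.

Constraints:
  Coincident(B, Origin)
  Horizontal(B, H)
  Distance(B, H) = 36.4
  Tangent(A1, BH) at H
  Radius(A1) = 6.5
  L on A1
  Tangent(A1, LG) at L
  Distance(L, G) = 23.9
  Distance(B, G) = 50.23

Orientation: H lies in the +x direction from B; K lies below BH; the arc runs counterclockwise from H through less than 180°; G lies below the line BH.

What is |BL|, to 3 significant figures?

31.7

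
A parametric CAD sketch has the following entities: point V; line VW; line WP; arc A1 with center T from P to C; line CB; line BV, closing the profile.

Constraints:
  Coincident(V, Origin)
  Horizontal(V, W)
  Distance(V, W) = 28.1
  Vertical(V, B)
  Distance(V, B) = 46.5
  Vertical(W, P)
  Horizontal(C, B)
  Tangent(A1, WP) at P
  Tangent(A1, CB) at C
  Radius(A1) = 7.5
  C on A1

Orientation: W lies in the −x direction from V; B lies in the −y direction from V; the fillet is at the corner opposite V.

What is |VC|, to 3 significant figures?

50.9

V is at the origin; VW is horizontal with |VW| = 28.1 and W on the −x side, so W = (-28.1, 0.00). V and B share the same x with |VB| = 46.5 and B on the −y side, so B = (0.00, -46.5). The virtual corner opposite V is at (-28.1, -46.5). Since A1 is tangent to WP there, TP ⟂ WP and since A1 is tangent to CB there, TC ⟂ CB, with radius 7.5, so the center T sits 7.5 in from both sides at T = (-20.6, -39.0). That places the tangent points at P = (-28.1, -39.0) on WP and C = (-20.6, -46.5) on CB. Then |VC| = |C − V| = 50.9.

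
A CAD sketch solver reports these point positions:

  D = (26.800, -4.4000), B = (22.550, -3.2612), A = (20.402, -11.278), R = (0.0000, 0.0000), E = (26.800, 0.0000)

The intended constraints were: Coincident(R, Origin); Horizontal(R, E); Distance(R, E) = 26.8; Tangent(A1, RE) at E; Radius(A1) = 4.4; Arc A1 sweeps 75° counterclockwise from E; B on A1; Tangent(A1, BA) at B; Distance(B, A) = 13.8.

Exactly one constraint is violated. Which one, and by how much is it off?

Distance(B, A) = 13.8 — off by 5.50.

R = (0.00, 0.00) ✓; R.y = 0.00, E.y = 0.00 ✓; |RE| = 26.80 ✓; ∠(DE, ER) = 90.00° ✓; |DE| = 4.400 ✓; bearing(D→B) − bearing(D→E) = 75.00° ✓; |DB| = 4.400 ✓; ∠(DB, BA) = 90.00° ✓; |BA| = 8.300 ✗.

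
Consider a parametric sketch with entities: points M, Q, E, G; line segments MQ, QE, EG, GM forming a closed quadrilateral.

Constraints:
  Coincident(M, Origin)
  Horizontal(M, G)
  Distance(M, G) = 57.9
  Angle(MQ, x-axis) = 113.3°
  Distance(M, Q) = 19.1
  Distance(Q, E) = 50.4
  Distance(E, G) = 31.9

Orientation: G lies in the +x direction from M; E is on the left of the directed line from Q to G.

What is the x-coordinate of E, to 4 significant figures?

41.84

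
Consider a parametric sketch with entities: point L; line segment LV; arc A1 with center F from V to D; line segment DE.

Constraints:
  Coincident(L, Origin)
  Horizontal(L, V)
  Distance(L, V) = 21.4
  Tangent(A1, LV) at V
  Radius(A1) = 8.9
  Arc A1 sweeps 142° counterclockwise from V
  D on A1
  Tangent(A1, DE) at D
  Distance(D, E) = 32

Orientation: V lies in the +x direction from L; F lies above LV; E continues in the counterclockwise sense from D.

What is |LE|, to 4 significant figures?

35.65

L is at the origin; LV is horizontal with |LV| = 21.4 and V on the +x side, so V = (21.40, 0.000). A1 meets LV tangentially, so FV is at right angles to LV, so F = V + (0, 8.9) = (21.40, 8.900). On A1, V sits at bearing -90° from F; a 142° counterclockwise sweep puts D at bearing 52°, so D = F + 8.9·(cos 52°, sin 52°) = (26.88, 15.91). A1 meets DE tangentially, so FD is at right angles to DE, so DE runs along (−sin 52°, cos 52°); with |DE| = 32.0, E = (1.663, 35.61). Then |LE| = |E − L| = 35.65.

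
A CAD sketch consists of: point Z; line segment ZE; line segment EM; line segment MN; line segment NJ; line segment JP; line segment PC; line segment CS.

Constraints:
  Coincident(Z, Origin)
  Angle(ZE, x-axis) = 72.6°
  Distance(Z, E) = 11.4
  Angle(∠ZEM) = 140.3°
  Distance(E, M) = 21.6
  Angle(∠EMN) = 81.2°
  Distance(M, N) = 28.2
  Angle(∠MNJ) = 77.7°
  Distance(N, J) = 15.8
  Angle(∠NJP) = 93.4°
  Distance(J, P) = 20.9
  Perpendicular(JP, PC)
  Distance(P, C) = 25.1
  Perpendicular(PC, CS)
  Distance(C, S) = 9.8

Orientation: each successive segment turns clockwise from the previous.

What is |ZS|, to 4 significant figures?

40.41

Z is at the origin; ZE runs at 72.6° with length 11.4, so E = (3.409, 10.88). ∠ZEM = 140.3° gives EM at 32.90° from the x-axis; with |EM| = 21.6, M = (21.54, 22.61). ∠EMN = 81.2° gives MN at -65.90° from the x-axis; with |MN| = 28.2, N = (33.06, -3.131). ∠MNJ = 77.7° gives NJ at -168.2° from the x-axis; with |NJ| = 15.8, J = (17.59, -6.362). ∠NJP = 93.4° gives JP at 105.2° from the x-axis; with |JP| = 20.9, P = (12.11, 13.81). The perpendicularity gives PC at right angles to JP, so PC runs at 15.20°; with |PC| = 25.1, C = (36.34, 20.39). The perpendicularity gives CS at right angles to PC, so CS runs at -74.80°; with |CS| = 9.8, S = (38.91, 10.93). Then |ZS| = |S − Z| = 40.41.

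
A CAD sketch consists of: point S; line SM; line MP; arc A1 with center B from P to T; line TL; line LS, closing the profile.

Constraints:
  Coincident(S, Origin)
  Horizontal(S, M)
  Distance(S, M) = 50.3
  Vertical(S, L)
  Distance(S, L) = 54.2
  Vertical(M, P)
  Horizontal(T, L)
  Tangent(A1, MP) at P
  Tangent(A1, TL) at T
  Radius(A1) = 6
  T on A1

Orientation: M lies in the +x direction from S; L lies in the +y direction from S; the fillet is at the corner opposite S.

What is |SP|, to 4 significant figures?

69.67

S is at the origin; S and M share the same y with |SM| = 50.3 and M on the +x side, so M = (50.30, 0.000). SL is vertical with |SL| = 54.2 and L on the +y side, so L = (0.000, 54.20). The virtual corner opposite S is at (50.30, 54.20). The tangent condition forces BP to be normal to MP and the tangent condition forces BT to be normal to TL, with radius 6.0, so the center B sits 6.0 in from both sides at B = (44.30, 48.20). That places the tangent points at P = (50.30, 48.20) on MP and T = (44.30, 54.20) on TL. Then |SP| = |P − S| = 69.67.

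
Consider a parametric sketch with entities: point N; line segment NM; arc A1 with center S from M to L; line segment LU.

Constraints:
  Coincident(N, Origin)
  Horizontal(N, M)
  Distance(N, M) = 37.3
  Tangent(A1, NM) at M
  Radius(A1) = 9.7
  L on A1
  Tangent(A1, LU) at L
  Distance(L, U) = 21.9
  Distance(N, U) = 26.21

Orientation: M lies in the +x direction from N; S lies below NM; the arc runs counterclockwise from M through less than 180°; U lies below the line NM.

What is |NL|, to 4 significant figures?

29.95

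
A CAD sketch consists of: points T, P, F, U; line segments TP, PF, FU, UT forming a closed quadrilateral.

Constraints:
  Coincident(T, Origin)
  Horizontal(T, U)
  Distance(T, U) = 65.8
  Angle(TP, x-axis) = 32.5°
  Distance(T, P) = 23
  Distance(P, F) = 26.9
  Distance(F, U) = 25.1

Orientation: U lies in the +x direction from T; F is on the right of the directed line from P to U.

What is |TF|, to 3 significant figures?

41.1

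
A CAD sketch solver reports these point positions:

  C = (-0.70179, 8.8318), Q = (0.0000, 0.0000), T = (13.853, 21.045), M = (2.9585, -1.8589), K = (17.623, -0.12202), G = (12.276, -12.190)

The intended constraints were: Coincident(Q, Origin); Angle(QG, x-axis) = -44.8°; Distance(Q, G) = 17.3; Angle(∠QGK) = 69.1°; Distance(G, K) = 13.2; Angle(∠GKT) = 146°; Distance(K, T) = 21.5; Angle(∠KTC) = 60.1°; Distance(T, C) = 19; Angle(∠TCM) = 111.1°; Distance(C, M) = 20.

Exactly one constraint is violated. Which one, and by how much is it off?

Distance(C, M) = 20 — off by 8.70.

Q = (0.00, 0.00) ✓; QG at -44.80° ✓; |QG| = 17.30 ✓; ∠QGK = 69.10° ✓; |GK| = 13.20 ✓; ∠GKT = 146.0° ✓; |KT| = 21.50 ✓; ∠KTC = 60.10° ✓; |TC| = 19.00 ✓; ∠TCM = 111.1° ✓; |CM| = 11.30 ✗.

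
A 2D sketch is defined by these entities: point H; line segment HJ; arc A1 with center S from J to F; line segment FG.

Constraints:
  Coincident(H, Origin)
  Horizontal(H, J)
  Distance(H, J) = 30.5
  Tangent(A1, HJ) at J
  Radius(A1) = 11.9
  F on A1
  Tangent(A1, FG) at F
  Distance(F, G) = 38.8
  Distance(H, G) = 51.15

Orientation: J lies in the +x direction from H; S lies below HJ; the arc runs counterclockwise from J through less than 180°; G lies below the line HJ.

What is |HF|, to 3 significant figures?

21.5

Checks: |SF| = 11.90 ✓; ∠(SF, FG) = 90.00° ✓; |FG| = 38.80 ✓; |HG| = 51.15 ✓.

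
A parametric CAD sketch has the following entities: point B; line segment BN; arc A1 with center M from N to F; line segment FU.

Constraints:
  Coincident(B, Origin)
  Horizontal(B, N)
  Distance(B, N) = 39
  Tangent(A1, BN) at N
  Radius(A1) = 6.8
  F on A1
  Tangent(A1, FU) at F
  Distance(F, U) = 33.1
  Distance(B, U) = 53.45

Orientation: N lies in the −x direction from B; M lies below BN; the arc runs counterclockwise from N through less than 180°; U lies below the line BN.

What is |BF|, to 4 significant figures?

46.33

B is at the origin; B and N share the same y with |BN| = 39.0 and N on the −x side, so N = (-39.00, 0.000). The tangent condition forces MN to be normal to BN, so M = N + (0, -6.8) = (-39.00, -6.800). Since MF ⟂ FU (tangency), |MU| = √(6.8² + 33.1²) = 33.79 regardless of where F sits on A1. So U lies on both circle(B, 53.45) and circle(M, 33.79); the below-BN intersection is U = (-35.04, -40.36). F is the foot of the tangent from U: F = (-45.45, -8.939).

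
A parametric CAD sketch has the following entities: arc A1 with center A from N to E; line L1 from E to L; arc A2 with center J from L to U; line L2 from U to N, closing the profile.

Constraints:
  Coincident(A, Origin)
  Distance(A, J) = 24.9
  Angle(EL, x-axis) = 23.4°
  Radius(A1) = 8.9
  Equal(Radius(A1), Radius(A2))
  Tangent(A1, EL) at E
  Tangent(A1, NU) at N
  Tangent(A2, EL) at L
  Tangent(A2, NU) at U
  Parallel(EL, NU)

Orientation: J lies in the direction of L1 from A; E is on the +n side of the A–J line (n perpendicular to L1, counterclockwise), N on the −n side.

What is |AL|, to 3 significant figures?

26.4

The slot axis is L1's direction at 23.4°, so u = (cos 23.4°, sin 23.4°) = (0.918, 0.397) and n = (−sin 23.4°, cos 23.4°) = (-0.397, 0.918). A is at the origin and J lies 24.9 along u from A, so J = 24.9·u = (22.9, 9.89). Tangency of A1 to both parallel lines with radius 8.9 puts E and N at A ± 8.9·n: E = (-3.53, 8.17), N = (3.53, -8.17). Equal radii place L and U the same way about J: L = J + 8.9·n = (19.3, 18.1), U = J − 8.9·n = (26.4, 1.72). Then |AL| = |L − A| = 26.4.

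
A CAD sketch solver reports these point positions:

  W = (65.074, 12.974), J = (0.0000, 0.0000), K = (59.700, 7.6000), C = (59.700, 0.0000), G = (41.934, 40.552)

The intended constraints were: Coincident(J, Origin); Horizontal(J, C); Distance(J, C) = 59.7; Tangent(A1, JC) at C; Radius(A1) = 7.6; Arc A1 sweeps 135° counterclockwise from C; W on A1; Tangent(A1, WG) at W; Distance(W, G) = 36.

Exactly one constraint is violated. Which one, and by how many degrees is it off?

Tangent(A1, WG) at W — off by 5.00°.

J = (0.00, 0.00) ✓; J.y = 0.00, C.y = 0.00 ✓; |JC| = 59.70 ✓; ∠(KC, CJ) = 90.00° ✓; |KC| = 7.600 ✓; bearing(K→W) − bearing(K→C) = 135.0° ✓; |KW| = 7.600 ✓; ∠(KW, WG) = 95.00° ✗; |WG| = 36.00 ✓.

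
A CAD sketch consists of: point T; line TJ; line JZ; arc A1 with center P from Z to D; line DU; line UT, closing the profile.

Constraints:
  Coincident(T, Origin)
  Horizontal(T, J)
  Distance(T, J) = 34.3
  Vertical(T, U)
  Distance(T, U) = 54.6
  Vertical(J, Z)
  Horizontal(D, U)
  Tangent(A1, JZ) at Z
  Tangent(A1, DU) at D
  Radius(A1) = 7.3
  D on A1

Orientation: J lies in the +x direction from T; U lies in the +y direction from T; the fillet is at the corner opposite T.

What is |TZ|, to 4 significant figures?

58.43

The virtual corner opposite T is at (34.30, 54.60). A1 meets JZ tangentially, so PZ is at right angles to JZ and tangency of A1 to DU means the radius PD is perpendicular to DU, with radius 7.3, so the center P sits 7.3 in from both sides at P = (27.00, 47.30). That places the tangent points at Z = (34.30, 47.30) on JZ and D = (27.00, 54.60) on DU. Then |TZ| = |Z − T| = 58.43.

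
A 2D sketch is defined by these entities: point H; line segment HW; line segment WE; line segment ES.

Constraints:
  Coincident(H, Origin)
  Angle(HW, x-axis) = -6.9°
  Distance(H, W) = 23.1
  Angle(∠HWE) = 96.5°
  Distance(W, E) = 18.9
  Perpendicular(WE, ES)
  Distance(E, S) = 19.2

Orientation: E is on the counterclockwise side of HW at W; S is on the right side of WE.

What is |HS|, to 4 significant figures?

47.32

H is at the origin; HW runs at -6.9° with length 23.1, so W = 23.1·(cos -6.9°, sin -6.9°) = (22.93, -2.775). ∠HWE = 96.5°, so WE runs at -6.9° + (180° − 96.5°) = 76.60° from the x-axis; with |WE| = 18.9, E = W + 18.9·(cos 76.60°, sin 76.60°) = (27.31, 15.61). WE ⟂ ES; with |ES| = 19.2 on the right of WE, S = E + 19.2·(0.9728, -0.2317) = (45.99, 11.16). Then |HS| = |S − H| = 47.32.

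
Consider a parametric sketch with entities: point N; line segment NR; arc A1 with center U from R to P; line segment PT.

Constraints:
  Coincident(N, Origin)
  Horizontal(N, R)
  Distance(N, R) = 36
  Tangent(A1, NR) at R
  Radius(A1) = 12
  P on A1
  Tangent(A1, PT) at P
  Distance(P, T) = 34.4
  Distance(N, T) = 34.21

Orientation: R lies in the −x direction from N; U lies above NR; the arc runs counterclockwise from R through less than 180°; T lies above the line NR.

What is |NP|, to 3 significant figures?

26.6

Checks: ∠(UR, RN) = 90.00° ✓; |UP| = 12.00 ✓; ∠(UP, PT) = 90.00° ✓; |PT| = 34.40 ✓; |NT| = 34.21 ✓.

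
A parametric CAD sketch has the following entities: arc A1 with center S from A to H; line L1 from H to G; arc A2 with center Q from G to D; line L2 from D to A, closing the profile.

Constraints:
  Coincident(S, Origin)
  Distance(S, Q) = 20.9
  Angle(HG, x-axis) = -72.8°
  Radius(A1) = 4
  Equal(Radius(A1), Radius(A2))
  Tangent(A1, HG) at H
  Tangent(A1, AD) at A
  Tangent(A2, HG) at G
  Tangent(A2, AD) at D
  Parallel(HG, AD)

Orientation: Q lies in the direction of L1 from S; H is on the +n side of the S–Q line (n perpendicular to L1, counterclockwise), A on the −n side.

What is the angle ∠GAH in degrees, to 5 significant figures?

69.054°

Tangency of A1 to both parallel lines with radius 4.0 puts H and A at S ± 4.0·n: H = (3.8211, 1.1828), A = (-3.8211, -1.1828). Equal radii place G and D the same way about Q: G = Q + 4.0·n = (10.001, -18.782), D = Q − 4.0·n = (2.3592, -21.148). Then cos ∠GAH = AG·AH / (|AG||AH|), giving 69.054°.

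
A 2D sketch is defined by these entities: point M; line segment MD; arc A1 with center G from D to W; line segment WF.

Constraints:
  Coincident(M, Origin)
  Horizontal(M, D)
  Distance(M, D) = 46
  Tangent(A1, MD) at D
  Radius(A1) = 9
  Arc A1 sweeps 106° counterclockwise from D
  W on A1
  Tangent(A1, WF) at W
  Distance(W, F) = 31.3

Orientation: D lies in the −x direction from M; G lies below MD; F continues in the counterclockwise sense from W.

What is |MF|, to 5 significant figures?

62.017

M is at the origin; M and D share the same y with |MD| = 46.0 and D on the −x side, so D = (-46.000, 0.0000). Since A1 is tangent to MD there, GD ⟂ MD, so G = D + (0, -9) = (-46.000, -9.0000). On A1, D sits at bearing 90° from G; a 106° counterclockwise sweep puts W at bearing 196°, so W = G + 9.0·(cos 196°, sin 196°) = (-54.651, -11.481). The tangent condition forces GW to be normal to WF, so WF runs along (−sin 196°, cos 196°); with |WF| = 31.3, F = (-46.024, -41.568). Then |MF| = |F − M| = 62.017.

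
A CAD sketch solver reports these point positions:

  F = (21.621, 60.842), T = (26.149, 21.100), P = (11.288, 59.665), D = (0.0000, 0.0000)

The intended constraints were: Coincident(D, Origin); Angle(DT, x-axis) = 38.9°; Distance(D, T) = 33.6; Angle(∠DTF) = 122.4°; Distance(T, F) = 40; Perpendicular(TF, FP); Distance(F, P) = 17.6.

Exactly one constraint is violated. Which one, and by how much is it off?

Distance(F, P) = 17.6 — off by 7.20.

D = (0.00, 0.00) ✓; DT at 38.90° ✓; |DT| = 33.60 ✓; ∠DTF = 122.4° ✓; |TF| = 40.00 ✓; ∠(TF, FP) = 90.00° ✓; |FP| = 10.40 ✗.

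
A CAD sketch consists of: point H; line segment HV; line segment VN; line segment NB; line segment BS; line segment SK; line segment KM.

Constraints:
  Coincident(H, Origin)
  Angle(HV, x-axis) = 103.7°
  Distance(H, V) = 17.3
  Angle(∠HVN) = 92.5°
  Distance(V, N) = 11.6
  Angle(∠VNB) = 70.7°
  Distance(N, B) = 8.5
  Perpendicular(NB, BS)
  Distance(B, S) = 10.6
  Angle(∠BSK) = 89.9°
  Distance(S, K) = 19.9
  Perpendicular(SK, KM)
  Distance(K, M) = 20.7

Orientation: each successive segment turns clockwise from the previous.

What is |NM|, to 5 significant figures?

15.227

H is at the origin; HV runs at 103.7° with length 17.3, so V = (-4.0973, 16.808). ∠HVN = 92.5° gives VN at 16.200° from the x-axis; with |VN| = 11.6, N = (7.0421, 20.044). ∠VNB = 70.7° gives NB at -93.100° from the x-axis; with |NB| = 8.5, B = (6.5824, 11.557). The perpendicularity gives BS at right angles to NB, so BS runs at 176.90°; with |BS| = 10.6, S = (-4.0021, 12.130). ∠BSK = 89.9° gives SK at 86.800° from the x-axis; with |SK| = 19.9, K = (-2.8912, 31.999). SK is perpendicular to KM, so KM runs at -3.2000°; with |KM| = 20.7, M = (17.777, 30.843). Then |NM| = |M − N| = 15.227.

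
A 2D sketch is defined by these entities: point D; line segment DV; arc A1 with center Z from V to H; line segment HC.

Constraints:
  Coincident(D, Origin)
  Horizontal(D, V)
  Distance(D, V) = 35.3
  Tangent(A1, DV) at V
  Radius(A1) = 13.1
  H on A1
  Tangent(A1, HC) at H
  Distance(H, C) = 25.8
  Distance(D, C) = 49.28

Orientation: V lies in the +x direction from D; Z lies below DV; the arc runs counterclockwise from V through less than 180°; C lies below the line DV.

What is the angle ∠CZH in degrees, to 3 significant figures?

63.1°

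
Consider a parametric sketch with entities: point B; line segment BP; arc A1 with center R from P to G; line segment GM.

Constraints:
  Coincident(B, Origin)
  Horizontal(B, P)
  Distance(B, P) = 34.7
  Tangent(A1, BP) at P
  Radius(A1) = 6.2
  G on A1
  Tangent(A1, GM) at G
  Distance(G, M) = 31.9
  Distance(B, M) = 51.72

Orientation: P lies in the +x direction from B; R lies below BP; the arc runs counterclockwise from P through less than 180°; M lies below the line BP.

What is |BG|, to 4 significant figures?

29.52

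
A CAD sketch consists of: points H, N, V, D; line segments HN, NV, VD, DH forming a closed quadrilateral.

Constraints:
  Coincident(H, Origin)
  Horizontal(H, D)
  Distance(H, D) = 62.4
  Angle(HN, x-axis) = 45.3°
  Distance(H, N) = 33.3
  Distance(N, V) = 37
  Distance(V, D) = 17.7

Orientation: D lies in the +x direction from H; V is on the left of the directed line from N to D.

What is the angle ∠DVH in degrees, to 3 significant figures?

81.8°

Checks: |NV| = 37.00 ✓; |VD| = 17.70 ✓.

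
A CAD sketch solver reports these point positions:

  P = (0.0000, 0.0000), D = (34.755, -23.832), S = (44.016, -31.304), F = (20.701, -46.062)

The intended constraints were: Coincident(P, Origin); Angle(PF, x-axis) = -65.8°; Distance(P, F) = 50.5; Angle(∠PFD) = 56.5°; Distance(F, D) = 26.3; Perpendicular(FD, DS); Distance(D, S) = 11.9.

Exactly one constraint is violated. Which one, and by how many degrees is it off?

Perpendicular(FD, DS) — off by 6.60°.

P = (0.00, 0.00) ✓; PF at -65.80° ✓; |PF| = 50.50 ✓; ∠PFD = 56.50° ✓; |FD| = 26.30 ✓; ∠(FD, DS) = 96.60° ✗; |DS| = 11.90 ✓.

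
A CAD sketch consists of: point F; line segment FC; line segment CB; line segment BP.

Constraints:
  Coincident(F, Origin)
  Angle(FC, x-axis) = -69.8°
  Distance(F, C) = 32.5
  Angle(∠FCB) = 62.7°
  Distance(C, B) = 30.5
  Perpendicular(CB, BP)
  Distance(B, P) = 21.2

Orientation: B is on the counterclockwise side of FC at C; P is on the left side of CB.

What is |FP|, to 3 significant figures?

17.4

F is at the origin; FC runs at -69.8° with length 32.5, so C = 32.5·(cos -69.8°, sin -69.8°) = (11.2, -30.5). ∠FCB = 62.7°, so CB runs at -69.8° + (180° − 62.7°) = 47.5° from the x-axis; with |CB| = 30.5, B = C + 30.5·(cos 47.5°, sin 47.5°) = (31.8, -8.01). CB is perpendicular to BP; with |BP| = 21.2 on the left of CB, P = B + 21.2·(-0.737, 0.676) = (16.2, 6.31). Then |FP| = |P − F| = 17.4.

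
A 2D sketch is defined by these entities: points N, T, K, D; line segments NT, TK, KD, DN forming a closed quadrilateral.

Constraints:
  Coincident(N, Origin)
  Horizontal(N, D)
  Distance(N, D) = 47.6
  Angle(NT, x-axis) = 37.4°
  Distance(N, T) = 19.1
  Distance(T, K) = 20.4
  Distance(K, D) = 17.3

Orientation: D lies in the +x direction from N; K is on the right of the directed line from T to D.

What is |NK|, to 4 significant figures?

30.47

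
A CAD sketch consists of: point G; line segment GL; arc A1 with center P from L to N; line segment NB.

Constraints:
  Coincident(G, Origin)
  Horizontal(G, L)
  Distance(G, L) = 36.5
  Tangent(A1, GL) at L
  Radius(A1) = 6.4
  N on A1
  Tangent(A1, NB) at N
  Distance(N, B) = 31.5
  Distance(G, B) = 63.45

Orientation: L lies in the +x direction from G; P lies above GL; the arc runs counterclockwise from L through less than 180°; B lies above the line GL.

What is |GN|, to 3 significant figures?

42.7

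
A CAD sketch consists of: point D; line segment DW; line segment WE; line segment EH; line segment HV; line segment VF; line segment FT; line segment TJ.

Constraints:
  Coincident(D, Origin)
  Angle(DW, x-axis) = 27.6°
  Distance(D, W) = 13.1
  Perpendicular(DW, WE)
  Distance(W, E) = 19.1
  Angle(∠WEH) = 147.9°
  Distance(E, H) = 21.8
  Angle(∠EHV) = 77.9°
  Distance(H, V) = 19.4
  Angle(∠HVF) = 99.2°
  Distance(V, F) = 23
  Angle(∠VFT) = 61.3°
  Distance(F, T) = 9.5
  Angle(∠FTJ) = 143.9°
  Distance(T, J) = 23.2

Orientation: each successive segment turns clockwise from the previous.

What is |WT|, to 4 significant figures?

15.93

D is at the origin; DW runs at 27.6° with length 13.1, so W = (11.61, 6.069). DW is perpendicular to WE, so WE runs at -62.40°; with |WE| = 19.1, E = (20.46, -10.86). ∠WEH = 147.9° gives EH at -94.50° from the x-axis; with |EH| = 21.8, H = (18.75, -32.59). ∠EHV = 77.9° gives HV at 163.4° from the x-axis; with |HV| = 19.4, V = (0.1564, -27.05). ∠HVF = 99.2° gives VF at 82.60° from the x-axis; with |VF| = 23.0, F = (3.119, -4.239). ∠VFT = 61.3° gives FT at -36.10° from the x-axis; with |FT| = 9.5, T = (10.79, -9.837). Then |WT| = |T − W| = 15.93.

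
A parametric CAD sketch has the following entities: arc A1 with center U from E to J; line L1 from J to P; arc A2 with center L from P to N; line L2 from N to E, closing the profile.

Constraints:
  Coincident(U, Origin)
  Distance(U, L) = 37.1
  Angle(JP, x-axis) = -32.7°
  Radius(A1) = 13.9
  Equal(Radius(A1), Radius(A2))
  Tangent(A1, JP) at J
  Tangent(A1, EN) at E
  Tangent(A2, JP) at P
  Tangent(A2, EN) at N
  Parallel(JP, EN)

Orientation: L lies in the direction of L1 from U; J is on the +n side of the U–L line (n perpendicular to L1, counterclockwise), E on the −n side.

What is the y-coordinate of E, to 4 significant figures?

-11.70

The slot axis is L1's direction at -32.7°, so u = (cos -32.7°, sin -32.7°) = (0.8415, -0.5402) and n = (−sin -32.7°, cos -32.7°) = (0.5402, 0.8415). U is at the origin and L lies 37.1 along u from U, so L = 37.1·u = (31.22, -20.04). Tangency of A1 to both parallel lines with radius 13.9 puts J and E at U ± 13.9·n: J = (7.509, 11.70), E = (-7.509, -11.70). So E.y = -11.70.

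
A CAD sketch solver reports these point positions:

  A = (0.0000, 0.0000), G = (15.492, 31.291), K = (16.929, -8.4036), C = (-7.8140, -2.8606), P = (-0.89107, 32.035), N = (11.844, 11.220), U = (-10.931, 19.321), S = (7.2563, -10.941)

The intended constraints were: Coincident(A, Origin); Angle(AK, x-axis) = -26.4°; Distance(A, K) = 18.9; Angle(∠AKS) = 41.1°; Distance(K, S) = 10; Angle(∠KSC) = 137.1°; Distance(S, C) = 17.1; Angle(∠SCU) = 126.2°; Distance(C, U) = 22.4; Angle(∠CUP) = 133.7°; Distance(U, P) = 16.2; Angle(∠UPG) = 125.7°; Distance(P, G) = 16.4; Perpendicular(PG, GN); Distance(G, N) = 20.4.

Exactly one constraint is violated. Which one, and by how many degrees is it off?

Perpendicular(PG, GN) — off by 7.70°.

A = (0.00, 0.00) ✓; AK at -26.40° ✓; |AK| = 18.90 ✓; ∠AKS = 41.10° ✓; |KS| = 10.00 ✓; ∠KSC = 137.1° ✓; |SC| = 17.10 ✓; ∠SCU = 126.2° ✓; |CU| = 22.40 ✓; ∠CUP = 133.7° ✓; |UP| = 16.20 ✓; ∠UPG = 125.7° ✓; |PG| = 16.40 ✓; ∠(PG, GN) = 97.70° ✗; |GN| = 20.40 ✓.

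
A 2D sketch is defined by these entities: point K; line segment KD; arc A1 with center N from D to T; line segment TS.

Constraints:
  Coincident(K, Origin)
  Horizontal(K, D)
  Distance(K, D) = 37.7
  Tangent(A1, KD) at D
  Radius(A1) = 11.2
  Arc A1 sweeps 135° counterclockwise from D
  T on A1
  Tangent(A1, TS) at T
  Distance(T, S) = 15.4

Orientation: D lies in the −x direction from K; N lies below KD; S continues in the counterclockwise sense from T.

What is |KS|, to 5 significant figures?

45.899

On A1, D sits at bearing 90° from N; a 135° counterclockwise sweep puts T at bearing 225°, so T = N + 11.2·(cos 225°, sin 225°) = (-45.620, -19.120). A1 meets TS tangentially, so NT is at right angles to TS, so TS runs along (−sin 225°, cos 225°); with |TS| = 15.4, S = (-34.730, -30.009). Then |KS| = |S − K| = 45.899.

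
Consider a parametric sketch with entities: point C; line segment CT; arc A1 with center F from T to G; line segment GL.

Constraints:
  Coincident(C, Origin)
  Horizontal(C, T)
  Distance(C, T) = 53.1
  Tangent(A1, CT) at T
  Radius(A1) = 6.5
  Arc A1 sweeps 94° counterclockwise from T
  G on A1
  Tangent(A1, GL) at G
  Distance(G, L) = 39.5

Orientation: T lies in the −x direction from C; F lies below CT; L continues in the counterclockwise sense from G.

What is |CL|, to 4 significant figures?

73.34

On A1, T sits at bearing 90° from F; a 94° counterclockwise sweep puts G at bearing 184°, so G = F + 6.5·(cos 184°, sin 184°) = (-59.58, -6.953). Since A1 is tangent to GL there, FG ⟂ GL, so GL runs along (−sin 184°, cos 184°); with |GL| = 39.5, L = (-56.83, -46.36). Then |CL| = |L − C| = 73.34.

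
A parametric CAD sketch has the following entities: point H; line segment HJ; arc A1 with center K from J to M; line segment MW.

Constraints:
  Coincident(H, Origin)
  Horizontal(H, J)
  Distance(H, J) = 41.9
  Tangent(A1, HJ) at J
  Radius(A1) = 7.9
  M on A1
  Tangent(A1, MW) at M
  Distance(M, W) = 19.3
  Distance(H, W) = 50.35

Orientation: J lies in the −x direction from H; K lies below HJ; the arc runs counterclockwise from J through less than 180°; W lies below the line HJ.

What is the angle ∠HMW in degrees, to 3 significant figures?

78.9°

H is at the origin; HJ is horizontal with |HJ| = 41.9 and J on the −x side, so J = (-41.9, 0.00). A1 meets HJ tangentially, so KJ is at right angles to HJ, so K = J + (0, -7.9) = (-41.9, -7.90). Since KM ⟂ MW (tangency), |KW| = √(7.9² + 19.3²) = 20.9 regardless of where M sits on A1. So W lies on both circle(H, 50.35) and circle(K, 20.9); the below-HJ intersection is W = (-41.3, -28.7). M is the foot of the tangent from W: M = (-49.1, -11.1).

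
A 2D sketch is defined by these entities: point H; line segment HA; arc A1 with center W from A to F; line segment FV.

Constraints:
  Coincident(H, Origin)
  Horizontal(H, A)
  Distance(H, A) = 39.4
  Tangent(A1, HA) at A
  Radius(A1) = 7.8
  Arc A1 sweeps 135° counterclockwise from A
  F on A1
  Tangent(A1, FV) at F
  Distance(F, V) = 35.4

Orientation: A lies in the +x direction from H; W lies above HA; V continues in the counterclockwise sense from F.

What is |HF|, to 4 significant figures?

46.85

A1 meets HA tangentially, so WA is at right angles to HA, so W = A + (0, 7.8) = (39.40, 7.800). On A1, A sits at bearing -90° from W; a 135° counterclockwise sweep puts F at bearing 45°, so F = W + 7.8·(cos 45°, sin 45°) = (44.92, 13.32). Then |HF| = |F − H| = 46.85.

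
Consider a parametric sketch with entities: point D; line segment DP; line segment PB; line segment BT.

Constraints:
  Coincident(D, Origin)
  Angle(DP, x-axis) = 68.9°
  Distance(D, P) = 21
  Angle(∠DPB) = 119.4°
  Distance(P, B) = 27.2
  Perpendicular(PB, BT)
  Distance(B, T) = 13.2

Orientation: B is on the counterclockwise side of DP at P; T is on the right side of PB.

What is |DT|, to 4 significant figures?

48.98

∠DPB = 119.4°, so PB runs at 68.9° + (180° − 119.4°) = 129.5° from the x-axis; with |PB| = 27.2, B = P + 27.2·(cos 129.5°, sin 129.5°) = (-9.741, 40.58). PB ⟂ BT; with |BT| = 13.2 on the right of PB, T = B + 13.2·(0.7716, 0.6361) = (0.4440, 48.98). Then |DT| = |T − D| = 48.98.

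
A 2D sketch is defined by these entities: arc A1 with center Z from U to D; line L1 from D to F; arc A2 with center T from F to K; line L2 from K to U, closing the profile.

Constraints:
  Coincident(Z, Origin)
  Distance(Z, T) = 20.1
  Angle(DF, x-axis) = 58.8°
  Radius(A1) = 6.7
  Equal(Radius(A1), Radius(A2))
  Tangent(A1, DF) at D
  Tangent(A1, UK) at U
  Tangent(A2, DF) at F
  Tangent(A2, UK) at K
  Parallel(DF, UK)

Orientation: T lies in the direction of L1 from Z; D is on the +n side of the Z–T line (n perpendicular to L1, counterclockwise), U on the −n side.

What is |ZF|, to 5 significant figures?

21.187

Tangency of A1 to both parallel lines with radius 6.7 puts D and U at Z ± 6.7·n: D = (-5.7309, 3.4708), U = (5.7309, -3.4708). Equal radii place F and K the same way about T: F = T + 6.7·n = (4.6814, 20.664), K = T − 6.7·n = (16.143, 13.722). Then |ZF| = |F − Z| = 21.187.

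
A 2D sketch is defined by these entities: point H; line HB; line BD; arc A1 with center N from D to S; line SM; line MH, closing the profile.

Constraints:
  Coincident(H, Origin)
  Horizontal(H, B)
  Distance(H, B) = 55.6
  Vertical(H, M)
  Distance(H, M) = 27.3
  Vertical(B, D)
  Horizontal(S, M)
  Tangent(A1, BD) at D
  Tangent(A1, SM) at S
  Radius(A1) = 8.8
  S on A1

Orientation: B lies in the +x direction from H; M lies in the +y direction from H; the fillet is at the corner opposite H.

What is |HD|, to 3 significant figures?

58.6

H is at the origin; H and B share the same y with |HB| = 55.6 and B on the +x side, so B = (55.6, 0.00). HM is vertical with |HM| = 27.3 and M on the +y side, so M = (0.00, 27.3). The virtual corner opposite H is at (55.6, 27.3). A1 meets BD tangentially, so ND is at right angles to BD and since A1 is tangent to SM there, NS ⟂ SM, with radius 8.8, so the center N sits 8.8 in from both sides at N = (46.8, 18.5). That places the tangent points at D = (55.6, 18.5) on BD and S = (46.8, 27.3) on SM. Then |HD| = |D − H| = 58.6.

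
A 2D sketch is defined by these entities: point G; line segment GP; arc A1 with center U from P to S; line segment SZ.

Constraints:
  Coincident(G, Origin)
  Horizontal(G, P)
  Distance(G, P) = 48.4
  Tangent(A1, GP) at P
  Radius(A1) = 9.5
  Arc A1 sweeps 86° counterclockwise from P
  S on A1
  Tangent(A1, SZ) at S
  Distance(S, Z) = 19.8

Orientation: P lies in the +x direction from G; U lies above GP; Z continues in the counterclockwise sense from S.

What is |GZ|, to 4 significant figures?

65.79

On A1, P sits at bearing -90° from U; an 86° counterclockwise sweep puts S at bearing -4°, so S = U + 9.5·(cos -4°, sin -4°) = (57.88, 8.837). Tangency of A1 to SZ means the radius US is perpendicular to SZ, so SZ runs along (−sin -4°, cos -4°); with |SZ| = 19.8, Z = (59.26, 28.59). Then |GZ| = |Z − G| = 65.79.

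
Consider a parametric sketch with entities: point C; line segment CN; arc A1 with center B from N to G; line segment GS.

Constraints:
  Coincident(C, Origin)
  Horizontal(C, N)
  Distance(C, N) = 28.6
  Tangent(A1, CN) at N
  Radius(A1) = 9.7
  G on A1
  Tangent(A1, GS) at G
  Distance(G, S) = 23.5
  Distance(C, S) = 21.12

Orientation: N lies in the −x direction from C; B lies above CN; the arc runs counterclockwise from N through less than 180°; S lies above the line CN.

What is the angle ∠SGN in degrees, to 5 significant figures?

156.36°

Checks: |BG| = 9.700 ✓; ∠(BG, GS) = 90.00° ✓; |GS| = 23.50 ✓; |CS| = 21.12 ✓.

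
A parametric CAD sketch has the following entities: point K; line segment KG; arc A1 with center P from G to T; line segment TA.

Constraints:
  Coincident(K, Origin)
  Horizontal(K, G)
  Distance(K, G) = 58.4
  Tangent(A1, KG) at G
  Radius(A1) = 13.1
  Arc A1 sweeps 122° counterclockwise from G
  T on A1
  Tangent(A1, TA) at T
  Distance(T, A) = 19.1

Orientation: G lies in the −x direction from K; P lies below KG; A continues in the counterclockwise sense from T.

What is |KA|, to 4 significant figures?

69.57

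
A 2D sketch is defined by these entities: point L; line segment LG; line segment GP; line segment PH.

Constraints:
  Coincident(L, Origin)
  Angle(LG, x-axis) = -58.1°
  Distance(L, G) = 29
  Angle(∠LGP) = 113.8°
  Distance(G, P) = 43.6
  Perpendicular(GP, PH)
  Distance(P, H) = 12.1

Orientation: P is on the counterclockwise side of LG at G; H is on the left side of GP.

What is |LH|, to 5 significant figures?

57.155

∠LGP = 113.8°, so GP runs at -58.1° + (180° − 113.8°) = 8.1000° from the x-axis; with |GP| = 43.6, P = G + 43.6·(cos 8.1000°, sin 8.1000°) = (58.490, -18.477). GP is perpendicular to PH; with |PH| = 12.1 on the left of GP, H = P + 12.1·(-0.14090, 0.99002) = (56.785, -6.4976). Then |LH| = |H − L| = 57.155.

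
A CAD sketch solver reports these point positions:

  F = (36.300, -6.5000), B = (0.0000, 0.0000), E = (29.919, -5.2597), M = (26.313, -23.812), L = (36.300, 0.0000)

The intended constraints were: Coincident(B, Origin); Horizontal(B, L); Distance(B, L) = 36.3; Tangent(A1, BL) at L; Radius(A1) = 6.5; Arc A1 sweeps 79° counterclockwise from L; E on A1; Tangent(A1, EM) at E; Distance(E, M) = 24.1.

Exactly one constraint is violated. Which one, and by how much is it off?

Distance(E, M) = 24.1 — off by 5.20.

B = (0.00, 0.00) ✓; B.y = 0.00, L.y = 0.00 ✓; |BL| = 36.30 ✓; ∠(FL, LB) = 90.00° ✓; |FL| = 6.500 ✓; bearing(F→E) − bearing(F→L) = 79.00° ✓; |FE| = 6.500 ✓; ∠(FE, EM) = 90.00° ✓; |EM| = 18.90 ✗.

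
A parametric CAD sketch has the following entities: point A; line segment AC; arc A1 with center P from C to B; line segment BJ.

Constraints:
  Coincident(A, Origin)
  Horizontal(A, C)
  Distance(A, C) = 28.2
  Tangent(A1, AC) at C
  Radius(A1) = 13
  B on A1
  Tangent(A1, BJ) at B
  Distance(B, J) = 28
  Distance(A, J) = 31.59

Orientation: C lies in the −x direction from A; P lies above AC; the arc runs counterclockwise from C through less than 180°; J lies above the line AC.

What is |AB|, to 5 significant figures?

18.100

Checks: |PB| = 13.00 ✓; ∠(PB, BJ) = 90.00° ✓; |BJ| = 28.00 ✓; |AJ| = 31.59 ✓.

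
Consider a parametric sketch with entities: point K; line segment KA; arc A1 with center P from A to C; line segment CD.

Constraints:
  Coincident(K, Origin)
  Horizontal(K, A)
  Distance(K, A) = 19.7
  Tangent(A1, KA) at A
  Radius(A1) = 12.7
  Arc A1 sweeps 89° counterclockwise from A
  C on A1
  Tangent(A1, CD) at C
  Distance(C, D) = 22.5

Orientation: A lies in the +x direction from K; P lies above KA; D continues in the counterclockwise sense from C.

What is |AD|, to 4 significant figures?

37.34

On A1, A sits at bearing -90° from P; an 89° counterclockwise sweep puts C at bearing -1°, so C = P + 12.7·(cos -1°, sin -1°) = (32.40, 12.48). The tangent condition forces PC to be normal to CD, so CD runs along (−sin -1°, cos -1°); with |CD| = 22.5, D = (32.79, 34.97). Then |AD| = |D − A| = 37.34.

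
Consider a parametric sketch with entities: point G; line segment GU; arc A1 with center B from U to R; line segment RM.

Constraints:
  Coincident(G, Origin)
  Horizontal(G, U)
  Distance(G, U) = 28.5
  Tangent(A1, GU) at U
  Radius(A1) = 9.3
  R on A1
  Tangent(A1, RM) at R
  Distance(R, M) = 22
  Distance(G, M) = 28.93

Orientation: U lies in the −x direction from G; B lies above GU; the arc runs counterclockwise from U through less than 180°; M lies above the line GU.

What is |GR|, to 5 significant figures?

20.701

Checks: |BU| = 9.300 ✓; |BR| = 9.300 ✓; ∠(BR, RM) = 90.00° ✓; |RM| = 22.00 ✓; |GM| = 28.93 ✓.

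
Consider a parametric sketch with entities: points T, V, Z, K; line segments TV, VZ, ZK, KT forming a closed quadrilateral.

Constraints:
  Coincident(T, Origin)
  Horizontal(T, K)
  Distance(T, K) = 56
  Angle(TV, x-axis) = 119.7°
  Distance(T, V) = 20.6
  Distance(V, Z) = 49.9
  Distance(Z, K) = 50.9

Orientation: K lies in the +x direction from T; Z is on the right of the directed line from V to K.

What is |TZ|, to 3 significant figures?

29.3

Checks: |VZ| = 49.90 ✓; |ZK| = 50.90 ✓.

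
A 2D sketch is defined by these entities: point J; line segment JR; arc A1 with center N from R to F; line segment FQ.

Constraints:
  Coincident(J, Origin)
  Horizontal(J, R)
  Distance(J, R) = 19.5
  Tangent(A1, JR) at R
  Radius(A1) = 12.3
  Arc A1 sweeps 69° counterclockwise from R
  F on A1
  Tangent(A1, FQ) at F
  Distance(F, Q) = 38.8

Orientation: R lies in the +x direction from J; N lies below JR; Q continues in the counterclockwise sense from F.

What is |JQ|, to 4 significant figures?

44.51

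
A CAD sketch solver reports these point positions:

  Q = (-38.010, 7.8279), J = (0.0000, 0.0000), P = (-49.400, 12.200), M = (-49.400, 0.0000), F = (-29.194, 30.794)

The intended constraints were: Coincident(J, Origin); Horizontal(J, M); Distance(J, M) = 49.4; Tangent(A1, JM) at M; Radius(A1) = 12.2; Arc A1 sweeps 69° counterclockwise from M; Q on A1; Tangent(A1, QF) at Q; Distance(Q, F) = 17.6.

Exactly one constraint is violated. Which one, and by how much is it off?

Distance(Q, F) = 17.6 — off by 7.00.

J = (0.00, 0.00) ✓; J.y = 0.00, M.y = 0.00 ✓; |JM| = 49.40 ✓; ∠(PM, MJ) = 90.00° ✓; |PM| = 12.20 ✓; bearing(P→Q) − bearing(P→M) = 69.00° ✓; |PQ| = 12.20 ✓; ∠(PQ, QF) = 90.00° ✓; |QF| = 24.60 ✗.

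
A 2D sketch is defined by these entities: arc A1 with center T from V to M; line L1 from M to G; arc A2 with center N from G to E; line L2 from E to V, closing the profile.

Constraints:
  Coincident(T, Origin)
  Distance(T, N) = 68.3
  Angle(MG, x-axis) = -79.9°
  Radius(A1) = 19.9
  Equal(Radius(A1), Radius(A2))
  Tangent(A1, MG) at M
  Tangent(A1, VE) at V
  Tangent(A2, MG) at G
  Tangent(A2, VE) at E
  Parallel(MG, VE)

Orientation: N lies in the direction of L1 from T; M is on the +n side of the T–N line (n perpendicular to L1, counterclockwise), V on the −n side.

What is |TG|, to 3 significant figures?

71.1

The slot axis is L1's direction at -79.9°, so u = (cos -79.9°, sin -79.9°) = (0.175, -0.985) and n = (−sin -79.9°, cos -79.9°) = (0.985, 0.175). T is at the origin and N lies 68.3 along u from T, so N = 68.3·u = (12.0, -67.2). Tangency of A1 to both parallel lines with radius 19.9 puts M and V at T ± 19.9·n: M = (19.6, 3.49), V = (-19.6, -3.49). Equal radii place G and E the same way about N: G = N + 19.9·n = (31.6, -63.8), E = N − 19.9·n = (-7.61, -70.7). Then |TG| = |G − T| = 71.1.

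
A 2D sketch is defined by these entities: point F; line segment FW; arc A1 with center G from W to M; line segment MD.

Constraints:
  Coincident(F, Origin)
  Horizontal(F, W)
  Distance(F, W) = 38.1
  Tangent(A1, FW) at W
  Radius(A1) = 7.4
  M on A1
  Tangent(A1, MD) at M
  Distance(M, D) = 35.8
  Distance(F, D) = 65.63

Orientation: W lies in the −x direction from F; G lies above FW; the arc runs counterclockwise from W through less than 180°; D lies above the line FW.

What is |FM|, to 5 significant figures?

33.754

Checks: |FW| = 38.10 ✓; |GM| = 7.400 ✓; ∠(GM, MD) = 90.00° ✓; |MD| = 35.80 ✓; |FD| = 65.63 ✓.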